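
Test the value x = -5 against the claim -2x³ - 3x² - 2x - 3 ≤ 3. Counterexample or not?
Substitute x = -5 into the relation:
x = -5: LHS = -2·(-5)³ - 3·(-5)² - 2·(-5) - 3 = 182; 182 ≤ 3 — FAILS

Since the claim fails at x = -5, this value is a counterexample.

Answer: Yes, x = -5 is a counterexample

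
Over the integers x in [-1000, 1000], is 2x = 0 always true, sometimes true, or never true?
Holds at x = 0: LHS = 2·0 = 0; 0 = 0 — holds
Fails at x = 1: LHS = 2·1 = 2; 2 = 0 — FAILS
It is satisfied by some integers in the range but not all.

Answer: Sometimes true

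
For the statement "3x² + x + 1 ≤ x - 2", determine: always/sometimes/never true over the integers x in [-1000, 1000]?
Over all integers in [-1000, 1000], LHS − RHS is smallest at x = 0, where it equals 3:
x = 0: LHS = 3·0² + 0 + 1 = 1, RHS = 0 - 2 = -2; 1 ≤ -2 — FAILS
At the ends of the range:
x = -1000: LHS = 3·(-1000)² + (-1000) + 1 = 2999001, RHS = (-1000) - 2 = -1002; 2999001 ≤ -1002 — FAILS
x = 1000: LHS = 3·1000² + 1000 + 1 = 3001001, RHS = 1000 - 2 = 998; 3001001 ≤ 998 — FAILS
Hence LHS − RHS is never zero or negative, i.e. LHS > RHS throughout, so the claimed relation (≤) fails for every integer in [-1000, 1000].

No integer in the range satisfies it.

Answer: Never true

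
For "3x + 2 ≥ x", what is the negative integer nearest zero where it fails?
Testing negative integers from -1 downward:
x = -1: LHS = 3·(-1) + 2 = -1; -1 ≥ -1 — holds
x = -2: LHS = 3·(-2) + 2 = -4; -4 ≥ -2 — FAILS  ← closest negative counterexample to 0

Answer: x = -2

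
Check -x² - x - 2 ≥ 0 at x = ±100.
x = 100: LHS = -100² - 100 - 2 = -10102; -10102 ≥ 0 — FAILS
x = -100: LHS = -(-100)² - (-100) - 2 = -9902; -9902 ≥ 0 — FAILS

Answer: No, fails for both x = 100 and x = -100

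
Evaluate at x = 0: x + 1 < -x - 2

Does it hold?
x = 0: LHS = 0 + 1 = 1, RHS = -0 - 2 = -2; 1 < -2 — FAILS

The relation fails at x = 0, so x = 0 is a counterexample.

Answer: No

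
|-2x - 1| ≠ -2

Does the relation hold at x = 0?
x = 0: LHS = |-2·0 - 1| = |-1| = 1; 1 ≠ -2 — holds

The relation is satisfied at x = 0.

Answer: Yes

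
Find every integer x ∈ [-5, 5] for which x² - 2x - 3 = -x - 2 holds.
Track d = LHS − RHS over the integers in [-5, 5]. Equality would need d = 0, but d changes sign only between consecutive integers, jumping over 0:
x = -1: LHS = (-1)² - 2·(-1) - 3 = 0, RHS = -(-1) - 2 = -1; 0 = -1 — FAILS  (d = 1)
x = 0: LHS = 0² - 2·0 - 3 = -3, RHS = -0 - 2 = -2; -3 = -2 — FAILS  (d = -1)
x = 1: LHS = 1² - 2·1 - 3 = -4, RHS = -1 - 2 = -3; -4 = -3 — FAILS  (d = -1)
x = 2: LHS = 2² - 2·2 - 3 = -3, RHS = -2 - 2 = -4; -3 = -4 — FAILS  (d = 1)
Away from these crossings d keeps a constant sign, and checking every integer in [-5, 5] confirms d ≠ 0 throughout. Hence the two sides are never equal, so the claimed relation (=) fails for every integer in [-5, 5].

Answer: None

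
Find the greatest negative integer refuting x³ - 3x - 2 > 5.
Testing negative integers from -1 downward:
x = -1: LHS = (-1)³ - 3·(-1) - 2 = 0; 0 > 5 — FAILS  ← closest negative counterexample to 0

Answer: x = -1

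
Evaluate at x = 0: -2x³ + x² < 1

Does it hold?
x = 0: LHS = -2·0³ + 0² = 0; 0 < 1 — holds

The relation is satisfied at x = 0.

Answer: Yes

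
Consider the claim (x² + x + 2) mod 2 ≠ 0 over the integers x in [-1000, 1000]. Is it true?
The claim fails at x = 0:
x = 0: LHS = (0² + 0 + 2) mod 2 = 2 mod 2 = 0; 0 ≠ 0 — FAILS

Because a single integer refutes it, the statement is false.

Answer: False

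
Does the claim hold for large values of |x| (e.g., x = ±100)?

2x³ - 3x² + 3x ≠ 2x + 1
x = 100: LHS = 2·100³ - 3·100² + 3·100 = 1970300, RHS = 2·100 + 1 = 201; 1970300 ≠ 201 — holds
x = -100: LHS = 2·(-100)³ - 3·(-100)² + 3·(-100) = -2030300, RHS = 2·(-100) + 1 = -199; -2030300 ≠ -199 — holds

Answer: Yes, holds for both x = 100 and x = -100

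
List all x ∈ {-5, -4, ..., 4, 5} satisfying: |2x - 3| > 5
Holds for: {-5, -4, -3, -2, 5}
Fails for: {-1, 0, 1, 2, 3, 4}

Answer: {-5, -4, -3, -2, 5}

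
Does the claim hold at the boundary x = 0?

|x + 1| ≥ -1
x = 0: LHS = |0 + 1| = |1| = 1; 1 ≥ -1 — holds

The relation is satisfied at x = 0.

Answer: Yes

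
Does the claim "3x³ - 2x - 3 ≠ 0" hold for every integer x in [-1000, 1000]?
Track d = LHS − RHS over the integers in [-1000, 1000]. Equality would need d = 0, but d changes sign only between consecutive integers, jumping over 0:
x = 1: LHS = 3·1³ - 2·1 - 3 = -2; -2 ≠ 0 — holds  (d = -2)
x = 2: LHS = 3·2³ - 2·2 - 3 = 17; 17 ≠ 0 — holds  (d = 17)
Away from these crossings d keeps a constant sign, and checking every integer in [-1000, 1000] confirms d ≠ 0 throughout. Hence the two sides are never equal, so the relation holds for every integer in [-1000, 1000].

No counterexample exists.

Answer: True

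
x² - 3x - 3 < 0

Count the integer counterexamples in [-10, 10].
Counterexamples in [-10, 10]: {-10, -9, -8, -7, -6, -5, -4, -3, -2, -1, 4, 5, 6, 7, 8, 9, 10}.

Counting them gives 17 values.

Answer: 17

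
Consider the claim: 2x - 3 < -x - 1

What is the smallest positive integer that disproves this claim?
Testing positive integers:
x = 1: LHS = 2·1 - 3 = -1, RHS = -1 - 1 = -2; -1 < -2 — FAILS  ← smallest positive counterexample

Answer: x = 1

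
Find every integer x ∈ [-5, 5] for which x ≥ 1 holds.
Holds for: {1, 2, 3, 4, 5}
Fails for: {-5, -4, -3, -2, -1, 0}

Answer: {1, 2, 3, 4, 5}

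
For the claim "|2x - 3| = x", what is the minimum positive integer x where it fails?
Testing positive integers:
x = 1: LHS = |2·1 - 3| = |-1| = 1; 1 = 1 — holds
x = 2: LHS = |2·2 - 3| = |1| = 1; 1 = 2 — FAILS  ← smallest positive counterexample

Answer: x = 2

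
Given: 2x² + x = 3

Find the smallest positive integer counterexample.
Testing positive integers:
x = 1: LHS = 2·1² + 1 = 3; 3 = 3 — holds
x = 2: LHS = 2·2² + 2 = 10; 10 = 3 — FAILS  ← smallest positive counterexample

Answer: x = 2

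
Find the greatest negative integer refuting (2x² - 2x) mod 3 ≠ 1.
Testing negative integers from -1 downward:
x = -1: LHS = (2·(-1)² - 2·(-1)) mod 3 = 4 mod 3 = 1; 1 ≠ 1 — FAILS  ← closest negative counterexample to 0

Answer: x = -1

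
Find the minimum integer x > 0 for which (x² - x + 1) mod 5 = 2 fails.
Testing positive integers:
x = 1: LHS = (1² - 1 + 1) mod 5 = 1 mod 5 = 1; 1 = 2 — FAILS  ← smallest positive counterexample

Answer: x = 1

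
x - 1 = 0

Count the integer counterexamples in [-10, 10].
Counterexamples in [-10, 10]: {-10, -9, -8, -7, -6, -5, -4, -3, -2, -1, 0, 2, 3, 4, 5, 6, 7, 8, 9, 10}.

Counting them gives 20 values.

Answer: 20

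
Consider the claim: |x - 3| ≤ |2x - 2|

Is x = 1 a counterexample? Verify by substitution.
Substitute x = 1 into the relation:
x = 1: LHS = |1 - 3| = |-2| = 2, RHS = |2·1 - 2| = |0| = 0; 2 ≤ 0 — FAILS

Since the claim fails at x = 1, this value is a counterexample.

Answer: Yes, x = 1 is a counterexample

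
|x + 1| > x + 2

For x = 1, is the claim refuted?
Substitute x = 1 into the relation:
x = 1: LHS = |1 + 1| = |2| = 2, RHS = 1 + 2 = 3; 2 > 3 — FAILS

Since the claim fails at x = 1, this value is a counterexample.

Answer: Yes, x = 1 is a counterexample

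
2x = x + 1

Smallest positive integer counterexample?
Testing positive integers:
x = 1: LHS = 2·1 = 2, RHS = 1 + 1 = 2; 2 = 2 — holds
x = 2: LHS = 2·2 = 4, RHS = 2 + 1 = 3; 4 = 3 — FAILS  ← smallest positive counterexample

Answer: x = 2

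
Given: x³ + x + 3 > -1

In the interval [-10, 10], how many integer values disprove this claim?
Counterexamples in [-10, 10]: {-10, -9, -8, -7, -6, -5, -4, -3, -2}.

Counting them gives 9 values.

Answer: 9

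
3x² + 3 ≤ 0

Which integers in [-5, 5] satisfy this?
Over all integers in [-5, 5], LHS − RHS is smallest at x = 0, where it equals 3:
x = 0: LHS = 3·0² + 3 = 3; 3 ≤ 0 — FAILS
At the ends of the range:
x = -5: LHS = 3·(-5)² + 3 = 78; 78 ≤ 0 — FAILS
x = 5: LHS = 3·5² + 3 = 78; 78 ≤ 0 — FAILS
Hence LHS − RHS is never zero or negative, i.e. LHS > RHS throughout, so the claimed relation (≤) fails for every integer in [-5, 5].

Answer: None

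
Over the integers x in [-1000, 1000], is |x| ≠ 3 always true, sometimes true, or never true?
Holds at x = 0: LHS = |0| = 0; 0 ≠ 3 — holds
Fails at x = 3: LHS = |3| = 3; 3 ≠ 3 — FAILS
It is satisfied by some integers in the range but not all.

Answer: Sometimes true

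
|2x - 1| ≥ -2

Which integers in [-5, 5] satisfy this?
An absolute value is never negative, so the left side is ≥ 0 for every x, while the right side is -2. Tightest case in [-5, 5] is x = 0:
x = 0: LHS = |2·0 - 1| = |-1| = 1; 1 ≥ -2 — holds
Hence LHS − RHS is never negative, i.e. LHS ≥ RHS throughout, so the relation holds for every integer in [-5, 5].

Answer: All integers in [-5, 5]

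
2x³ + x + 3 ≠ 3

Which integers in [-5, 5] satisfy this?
Holds for: {-5, -4, -3, -2, -1, 1, 2, 3, 4, 5}
Fails for: {0}

Answer: {-5, -4, -3, -2, -1, 1, 2, 3, 4, 5}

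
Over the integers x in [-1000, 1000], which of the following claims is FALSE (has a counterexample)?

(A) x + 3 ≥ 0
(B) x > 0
(A) x = -4: LHS = (-4) + 3 = -1; -1 ≥ 0 — FAILS
(B) x = 0: 0 > 0 — FAILS

Answer: Both A and B are false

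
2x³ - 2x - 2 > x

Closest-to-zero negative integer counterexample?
Testing negative integers from -1 downward:
x = -1: LHS = 2·(-1)³ - 2·(-1) - 2 = -2; -2 > -1 — FAILS  ← closest negative counterexample to 0

Answer: x = -1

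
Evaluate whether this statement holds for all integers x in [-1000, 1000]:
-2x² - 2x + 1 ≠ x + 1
The claim fails at x = 0:
x = 0: LHS = -2·0² - 2·0 + 1 = 1, RHS = 0 + 1 = 1; 1 ≠ 1 — FAILS

Because a single integer refutes it, the statement is false.

Answer: False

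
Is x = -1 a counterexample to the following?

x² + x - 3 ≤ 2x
Substitute x = -1 into the relation:
x = -1: LHS = (-1)² + (-1) - 3 = -3, RHS = 2·(-1) = -2; -3 ≤ -2 — holds

The claim holds here, so x = -1 is not a counterexample. (A counterexample exists elsewhere, e.g. x = -2.)

Answer: No, x = -1 is not a counterexample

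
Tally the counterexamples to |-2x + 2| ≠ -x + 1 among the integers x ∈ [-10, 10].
Counterexamples in [-10, 10]: {1}.

Counting them gives 1 values.

Answer: 1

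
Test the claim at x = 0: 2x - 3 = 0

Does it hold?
x = 0: LHS = 2·0 - 3 = -3; -3 = 0 — FAILS

The relation fails at x = 0, so x = 0 is a counterexample.

Answer: No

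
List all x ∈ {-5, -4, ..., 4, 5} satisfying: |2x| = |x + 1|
Holds for: {1}
Fails for: {-5, -4, -3, -2, -1, 0, 2, 3, 4, 5}

Answer: {1}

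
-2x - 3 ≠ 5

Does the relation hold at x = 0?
x = 0: LHS = -2·0 - 3 = -3; -3 ≠ 5 — holds

The relation is satisfied at x = 0.

Answer: Yes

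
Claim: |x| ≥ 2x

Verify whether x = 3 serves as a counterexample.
Substitute x = 3 into the relation:
x = 3: LHS = |3| = 3, RHS = 2·3 = 6; 3 ≥ 6 — FAILS

Since the claim fails at x = 3, this value is a counterexample.

Answer: Yes, x = 3 is a counterexample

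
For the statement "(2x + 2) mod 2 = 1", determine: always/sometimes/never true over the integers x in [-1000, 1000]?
For a polynomial with integer coefficients, its value mod 2 depends only on x mod 2, so it suffices to check one representative of each residue class, x = 0, 1:
x = 0: LHS = (2·0 + 2) mod 2 = 2 mod 2 = 0; 0 = 1 — FAILS
x = 1: LHS = (2·1 + 2) mod 2 = 4 mod 2 = 0; 0 = 1 — FAILS
The relation fails in every residue class, so the claimed relation (=) fails for every integer in [-1000, 1000].

No integer in the range satisfies it.

Answer: Never true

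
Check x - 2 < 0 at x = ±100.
x = 100: LHS = 100 - 2 = 98; 98 < 0 — FAILS
x = -100: LHS = (-100) - 2 = -102; -102 < 0 — holds

Answer: Partially: fails for x = 100, holds for x = -100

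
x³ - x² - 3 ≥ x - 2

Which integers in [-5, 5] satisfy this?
Holds for: {2, 3, 4, 5}
Fails for: {-5, -4, -3, -2, -1, 0, 1}

Answer: {2, 3, 4, 5}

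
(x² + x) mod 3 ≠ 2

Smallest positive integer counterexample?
Testing positive integers:
x = 1: LHS = (1² + 1) mod 3 = 2 mod 3 = 2; 2 ≠ 2 — FAILS  ← smallest positive counterexample

Answer: x = 1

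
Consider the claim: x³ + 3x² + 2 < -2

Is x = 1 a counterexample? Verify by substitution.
Substitute x = 1 into the relation:
x = 1: LHS = 1³ + 3·1² + 2 = 6; 6 < -2 — FAILS

Since the claim fails at x = 1, this value is a counterexample.

Answer: Yes, x = 1 is a counterexample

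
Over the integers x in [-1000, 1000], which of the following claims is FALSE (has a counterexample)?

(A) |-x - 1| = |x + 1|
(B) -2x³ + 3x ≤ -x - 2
(A) LHS − RHS = 0 at every integer in [-1000, 1000]; the two sides always agree. For instance:
x = -1000: LHS = |-(-1000) - 1| = |999| = 999, RHS = |(-1000) + 1| = |-999| = 999; 999 = 999 — holds
x = 0: LHS = |-0 - 1| = |-1| = 1, RHS = |0 + 1| = |1| = 1; 1 = 1 — holds
x = 1000: LHS = |-1000 - 1| = |-1001| = 1001, RHS = |1000 + 1| = |1001| = 1001; 1001 = 1001 — holds
The sides are never unequal, so the relation holds for every integer in [-1000, 1000].

(B) x = 0: LHS = -2·0³ + 3·0 = 0, RHS = -0 - 2 = -2; 0 ≤ -2 — FAILS

Only (B) has a counterexample.

Answer: B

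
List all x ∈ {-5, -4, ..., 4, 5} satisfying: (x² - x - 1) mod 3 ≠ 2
Holds for: {-4, -1, 2, 5}
Fails for: {-5, -3, -2, 0, 1, 3, 4}

Answer: {-4, -1, 2, 5}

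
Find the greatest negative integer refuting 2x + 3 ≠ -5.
Testing negative integers from -1 downward:
x = -1: LHS = 2·(-1) + 3 = 1; 1 ≠ -5 — holds
x = -2: LHS = 2·(-2) + 3 = -1; -1 ≠ -5 — holds
x = -3: LHS = 2·(-3) + 3 = -3; -3 ≠ -5 — holds
x = -4: LHS = 2·(-4) + 3 = -5; -5 ≠ -5 — FAILS  ← closest negative counterexample to 0

Answer: x = -4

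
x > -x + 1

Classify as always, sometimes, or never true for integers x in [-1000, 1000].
Holds at x = 1: RHS = -1 + 1 = 0; 1 > 0 — holds
Fails at x = 0: RHS = -0 + 1 = 1; 0 > 1 — FAILS
It is satisfied by some integers in the range but not all.

Answer: Sometimes true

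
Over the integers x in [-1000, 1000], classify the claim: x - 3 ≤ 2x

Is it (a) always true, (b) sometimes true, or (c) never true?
Holds at x = 0: LHS = 0 - 3 = -3, RHS = 2·0 = 0; -3 ≤ 0 — holds
Fails at x = -4: LHS = (-4) - 3 = -7, RHS = 2·(-4) = -8; -7 ≤ -8 — FAILS
It is satisfied by some integers in the range but not all.

Answer: Sometimes true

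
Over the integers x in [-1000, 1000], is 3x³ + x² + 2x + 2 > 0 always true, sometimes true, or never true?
Holds at x = 0: LHS = 3·0³ + 0² + 2·0 + 2 = 2; 2 > 0 — holds
Fails at x = -1: LHS = 3·(-1)³ + (-1)² + 2·(-1) + 2 = -2; -2 > 0 — FAILS
It is satisfied by some integers in the range but not all.

Answer: Sometimes true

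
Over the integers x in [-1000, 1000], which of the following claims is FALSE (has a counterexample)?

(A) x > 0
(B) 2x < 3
(A) x = 0: 0 > 0 — FAILS
(B) x = 2: LHS = 2·2 = 4; 4 < 3 — FAILS

Answer: Both A and B are false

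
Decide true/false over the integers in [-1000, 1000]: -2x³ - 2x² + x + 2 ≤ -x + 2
The claim fails at x = -2:
x = -2: LHS = -2·(-2)³ - 2·(-2)² + (-2) + 2 = 8, RHS = -(-2) + 2 = 4; 8 ≤ 4 — FAILS

Because a single integer refutes it, the statement is false.

Answer: False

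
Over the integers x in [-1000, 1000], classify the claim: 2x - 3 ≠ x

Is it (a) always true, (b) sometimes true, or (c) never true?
Holds at x = 0: LHS = 2·0 - 3 = -3; -3 ≠ 0 — holds
Fails at x = 3: LHS = 2·3 - 3 = 3; 3 ≠ 3 — FAILS
It is satisfied by some integers in the range but not all.

Answer: Sometimes true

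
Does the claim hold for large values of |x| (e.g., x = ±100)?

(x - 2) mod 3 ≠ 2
x = 100: LHS = (100 - 2) mod 3 = 98 mod 3 = 2; 2 ≠ 2 — FAILS
x = -100: LHS = ((-100) - 2) mod 3 = (-102) mod 3 = 0; 0 ≠ 2 — holds

Answer: Partially: fails for x = 100, holds for x = -100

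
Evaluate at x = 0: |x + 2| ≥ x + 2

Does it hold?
x = 0: LHS = |0 + 2| = |2| = 2, RHS = 0 + 2 = 2; 2 ≥ 2 — holds

The relation is satisfied at x = 0.

Answer: Yes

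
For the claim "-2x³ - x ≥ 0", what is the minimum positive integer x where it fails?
Testing positive integers:
x = 1: LHS = -2·1³ - 1 = -3; -3 ≥ 0 — FAILS  ← smallest positive counterexample

Answer: x = 1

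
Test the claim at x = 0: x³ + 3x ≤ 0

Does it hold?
x = 0: LHS = 0³ + 3·0 = 0; 0 ≤ 0 — holds

The relation is satisfied at x = 0.

Answer: Yes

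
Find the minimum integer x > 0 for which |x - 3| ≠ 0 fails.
Testing positive integers:
x = 1: LHS = |1 - 3| = |-2| = 2; 2 ≠ 0 — holds
x = 2: LHS = |2 - 3| = |-1| = 1; 1 ≠ 0 — holds
x = 3: LHS = |3 - 3| = |0| = 0; 0 ≠ 0 — FAILS  ← smallest positive counterexample

Answer: x = 3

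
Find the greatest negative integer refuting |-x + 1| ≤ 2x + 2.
Testing negative integers from -1 downward:
x = -1: LHS = |-(-1) + 1| = |2| = 2, RHS = 2·(-1) + 2 = 0; 2 ≤ 0 — FAILS  ← closest negative counterexample to 0

Answer: x = -1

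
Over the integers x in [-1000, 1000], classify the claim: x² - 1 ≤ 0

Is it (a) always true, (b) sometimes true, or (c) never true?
Holds at x = 0: LHS = 0² - 1 = -1; -1 ≤ 0 — holds
Fails at x = 2: LHS = 2² - 1 = 3; 3 ≤ 0 — FAILS
It is satisfied by some integers in the range but not all.

Answer: Sometimes true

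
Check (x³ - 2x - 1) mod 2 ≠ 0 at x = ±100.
x = 100: LHS = (100³ - 2·100 - 1) mod 2 = 999799 mod 2 = 1; 1 ≠ 0 — holds
x = -100: LHS = ((-100)³ - 2·(-100) - 1) mod 2 = (-999801) mod 2 = 1; 1 ≠ 0 — holds

Answer: Yes, holds for both x = 100 and x = -100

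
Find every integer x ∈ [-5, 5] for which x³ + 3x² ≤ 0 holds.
Holds for: {-5, -4, -3, 0}
Fails for: {-2, -1, 1, 2, 3, 4, 5}

Answer: {-5, -4, -3, 0}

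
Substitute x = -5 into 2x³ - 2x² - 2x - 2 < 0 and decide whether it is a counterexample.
Substitute x = -5 into the relation:
x = -5: LHS = 2·(-5)³ - 2·(-5)² - 2·(-5) - 2 = -292; -292 < 0 — holds

The claim holds here, so x = -5 is not a counterexample. (A counterexample exists elsewhere, e.g. x = 2.)

Answer: No, x = -5 is not a counterexample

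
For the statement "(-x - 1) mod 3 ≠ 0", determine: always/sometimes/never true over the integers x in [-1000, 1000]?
Holds at x = 0: LHS = (-0 - 1) mod 3 = (-1) mod 3 = 2; 2 ≠ 0 — holds
Fails at x = -1: LHS = (-(-1) - 1) mod 3 = 0 mod 3 = 0; 0 ≠ 0 — FAILS
It is satisfied by some integers in the range but not all.

Answer: Sometimes true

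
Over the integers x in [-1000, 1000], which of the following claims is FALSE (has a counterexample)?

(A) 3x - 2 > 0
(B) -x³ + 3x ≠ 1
(A) x = 0: LHS = 3·0 - 2 = -2; -2 > 0 — FAILS

(B) Track d = LHS − RHS over the integers in [-1000, 1000]. Equality would need d = 0, but d changes sign only between consecutive integers, jumping over 0:
x = -2: LHS = -(-2)³ + 3·(-2) = 2; 2 ≠ 1 — holds  (d = 1)
x = -1: LHS = -(-1)³ + 3·(-1) = -2; -2 ≠ 1 — holds  (d = -3)
x = 0: LHS = -0³ + 3·0 = 0; 0 ≠ 1 — holds  (d = -1)
x = 1: LHS = -1³ + 3·1 = 2; 2 ≠ 1 — holds  (d = 1)
x = 1: LHS = -1³ + 3·1 = 2; 2 ≠ 1 — holds  (d = 1)
x = 2: LHS = -2³ + 3·2 = -2; -2 ≠ 1 — holds  (d = -3)
Away from these crossings d keeps a constant sign, and checking every integer in [-1000, 1000] confirms d ≠ 0 throughout. Hence the two sides are never equal, so the relation holds for every integer in [-1000, 1000].

Only (A) has a counterexample.

Answer: A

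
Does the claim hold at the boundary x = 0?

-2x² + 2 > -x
x = 0: LHS = -2·0² + 2 = 2, RHS = -0 = 0; 2 > 0 — holds

The relation is satisfied at x = 0.

Answer: Yes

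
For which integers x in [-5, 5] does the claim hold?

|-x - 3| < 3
Holds for: {-5, -4, -3, -2, -1}
Fails for: {0, 1, 2, 3, 4, 5}

Answer: {-5, -4, -3, -2, -1}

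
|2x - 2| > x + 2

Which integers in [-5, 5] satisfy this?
Holds for: {-5, -4, -3, -2, -1, 5}
Fails for: {0, 1, 2, 3, 4}

Answer: {-5, -4, -3, -2, -1, 5}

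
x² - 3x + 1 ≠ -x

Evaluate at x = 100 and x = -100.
x = 100: LHS = 100² - 3·100 + 1 = 9701; 9701 ≠ -100 — holds
x = -100: LHS = (-100)² - 3·(-100) + 1 = 10301, RHS = -(-100) = 100; 10301 ≠ 100 — holds

Answer: Yes, holds for both x = 100 and x = -100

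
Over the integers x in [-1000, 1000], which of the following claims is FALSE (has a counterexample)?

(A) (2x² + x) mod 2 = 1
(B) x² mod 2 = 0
(A) x = 0: LHS = (2·0² + 0) mod 2 = 0 mod 2 = 0; 0 = 1 — FAILS
(B) x = 1: LHS = (1²) mod 2 = 1 mod 2 = 1; 1 = 0 — FAILS

Answer: Both A and B are false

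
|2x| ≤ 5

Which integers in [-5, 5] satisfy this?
Holds for: {-2, -1, 0, 1, 2}
Fails for: {-5, -4, -3, 3, 4, 5}

Answer: {-2, -1, 0, 1, 2}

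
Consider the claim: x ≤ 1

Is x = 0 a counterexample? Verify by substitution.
Substitute x = 0 into the relation:
x = 0: 0 ≤ 1 — holds

The claim holds here, so x = 0 is not a counterexample. (A counterexample exists elsewhere, e.g. x = 2.)

Answer: No, x = 0 is not a counterexample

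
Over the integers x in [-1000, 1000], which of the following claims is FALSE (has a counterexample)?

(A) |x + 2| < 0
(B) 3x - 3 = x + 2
(A) x = 0: LHS = |0 + 2| = |2| = 2; 2 < 0 — FAILS
(B) x = 0: LHS = 3·0 - 3 = -3, RHS = 0 + 2 = 2; -3 = 2 — FAILS

Answer: Both A and B are false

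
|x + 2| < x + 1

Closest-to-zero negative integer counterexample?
Testing negative integers from -1 downward:
x = -1: LHS = |(-1) + 2| = |1| = 1, RHS = (-1) + 1 = 0; 1 < 0 — FAILS  ← closest negative counterexample to 0

Answer: x = -1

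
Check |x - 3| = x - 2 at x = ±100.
x = 100: LHS = |100 - 3| = |97| = 97, RHS = 100 - 2 = 98; 97 = 98 — FAILS
x = -100: LHS = |(-100) - 3| = |-103| = 103, RHS = (-100) - 2 = -102; 103 = -102 — FAILS

Answer: No, fails for both x = 100 and x = -100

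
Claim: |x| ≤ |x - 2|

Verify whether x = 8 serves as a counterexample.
Substitute x = 8 into the relation:
x = 8: LHS = |8| = 8, RHS = |8 - 2| = |6| = 6; 8 ≤ 6 — FAILS

Since the claim fails at x = 8, this value is a counterexample.

Answer: Yes, x = 8 is a counterexample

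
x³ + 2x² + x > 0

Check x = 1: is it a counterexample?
Substitute x = 1 into the relation:
x = 1: LHS = 1³ + 2·1² + 1 = 4; 4 > 0 — holds

The claim holds here, so x = 1 is not a counterexample. (A counterexample exists elsewhere, e.g. x = 0.)

Answer: No, x = 1 is not a counterexample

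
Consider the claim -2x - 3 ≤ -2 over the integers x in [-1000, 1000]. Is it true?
The claim fails at x = -1:
x = -1: LHS = -2·(-1) - 3 = -1; -1 ≤ -2 — FAILS

Because a single integer refutes it, the statement is false.

Answer: False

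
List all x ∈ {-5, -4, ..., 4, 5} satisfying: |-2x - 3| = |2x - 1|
Track d = LHS − RHS over the integers in [-5, 5]. Equality would need d = 0, but d changes sign only between consecutive integers, jumping over 0:
x = -1: LHS = |-2·(-1) - 3| = |-1| = 1, RHS = |2·(-1) - 1| = |-3| = 3; 1 = 3 — FAILS  (d = -2)
x = 0: LHS = |-2·0 - 3| = |-3| = 3, RHS = |2·0 - 1| = |-1| = 1; 3 = 1 — FAILS  (d = 2)
Away from these crossings d keeps a constant sign, and checking every integer in [-5, 5] confirms d ≠ 0 throughout. Hence the two sides are never equal, so the claimed relation (=) fails for every integer in [-5, 5].

Answer: None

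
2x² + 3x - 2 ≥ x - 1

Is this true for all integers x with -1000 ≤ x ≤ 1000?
The claim fails at x = 0:
x = 0: LHS = 2·0² + 3·0 - 2 = -2, RHS = 0 - 1 = -1; -2 ≥ -1 — FAILS

Because a single integer refutes it, the statement is false.

Answer: False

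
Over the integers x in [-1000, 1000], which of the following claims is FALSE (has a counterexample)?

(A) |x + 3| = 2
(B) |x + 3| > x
(A) x = 0: LHS = |0 + 3| = |3| = 3; 3 = 2 — FAILS

(B) Over all integers in [-1000, 1000], LHS − RHS is smallest at x = 0, where it equals 3:
x = 0: LHS = |0 + 3| = |3| = 3; 3 > 0 — holds
At the ends of the range:
x = -1000: LHS = |(-1000) + 3| = |-997| = 997; 997 > -1000 — holds
x = 1000: LHS = |1000 + 3| = |1003| = 1003; 1003 > 1000 — holds
Hence LHS − RHS is never zero or negative, i.e. LHS > RHS throughout, so the relation holds for every integer in [-1000, 1000].

Only (A) has a counterexample.

Answer: A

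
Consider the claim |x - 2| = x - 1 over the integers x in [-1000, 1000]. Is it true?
The claim fails at x = 0:
x = 0: LHS = |0 - 2| = |-2| = 2, RHS = 0 - 1 = -1; 2 = -1 — FAILS

Because a single integer refutes it, the statement is false.

Answer: False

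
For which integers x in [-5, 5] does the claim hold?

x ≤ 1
Holds for: {-5, -4, -3, -2, -1, 0, 1}
Fails for: {2, 3, 4, 5}

Answer: {-5, -4, -3, -2, -1, 0, 1}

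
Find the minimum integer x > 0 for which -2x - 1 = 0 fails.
Testing positive integers:
x = 1: LHS = -2·1 - 1 = -3; -3 = 0 — FAILS  ← smallest positive counterexample

Answer: x = 1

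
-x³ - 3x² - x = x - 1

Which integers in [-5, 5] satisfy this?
Track d = LHS − RHS over the integers in [-5, 5]. Equality would need d = 0, but d changes sign only between consecutive integers, jumping over 0:
x = 0: LHS = -0³ - 3·0² - 0 = 0, RHS = 0 - 1 = -1; 0 = -1 — FAILS  (d = 1)
x = 1: LHS = -1³ - 3·1² - 1 = -5, RHS = 1 - 1 = 0; -5 = 0 — FAILS  (d = -5)
Away from these crossings d keeps a constant sign, and checking every integer in [-5, 5] confirms d ≠ 0 throughout. Hence the two sides are never equal, so the claimed relation (=) fails for every integer in [-5, 5].

Answer: None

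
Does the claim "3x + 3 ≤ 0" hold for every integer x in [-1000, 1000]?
The claim fails at x = 0:
x = 0: LHS = 3·0 + 3 = 3; 3 ≤ 0 — FAILS

Because a single integer refutes it, the statement is false.

Answer: False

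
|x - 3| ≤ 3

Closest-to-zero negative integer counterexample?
Testing negative integers from -1 downward:
x = -1: LHS = |(-1) - 3| = |-4| = 4; 4 ≤ 3 — FAILS  ← closest negative counterexample to 0

Answer: x = -1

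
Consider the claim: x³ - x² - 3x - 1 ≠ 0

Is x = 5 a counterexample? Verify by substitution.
Substitute x = 5 into the relation:
x = 5: LHS = 5³ - 5² - 3·5 - 1 = 84; 84 ≠ 0 — holds

The claim holds here, so x = 5 is not a counterexample. (A counterexample exists elsewhere, e.g. x = -1.)

Answer: No, x = 5 is not a counterexample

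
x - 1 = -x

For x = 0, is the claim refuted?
Substitute x = 0 into the relation:
x = 0: LHS = 0 - 1 = -1, RHS = -0 = 0; -1 = 0 — FAILS

Since the claim fails at x = 0, this value is a counterexample.

Answer: Yes, x = 0 is a counterexample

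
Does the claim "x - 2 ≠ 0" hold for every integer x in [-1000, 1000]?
The claim fails at x = 2:
x = 2: LHS = 2 - 2 = 0; 0 ≠ 0 — FAILS

Because a single integer refutes it, the statement is false.

Answer: False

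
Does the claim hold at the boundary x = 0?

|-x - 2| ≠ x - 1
x = 0: LHS = |-0 - 2| = |-2| = 2, RHS = 0 - 1 = -1; 2 ≠ -1 — holds

The relation is satisfied at x = 0.

Answer: Yes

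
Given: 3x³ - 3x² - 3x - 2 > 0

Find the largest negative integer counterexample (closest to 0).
Testing negative integers from -1 downward:
x = -1: LHS = 3·(-1)³ - 3·(-1)² - 3·(-1) - 2 = -5; -5 > 0 — FAILS  ← closest negative counterexample to 0

Answer: x = -1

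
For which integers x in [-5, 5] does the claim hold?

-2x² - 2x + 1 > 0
Holds for: {-1, 0}
Fails for: {-5, -4, -3, -2, 1, 2, 3, 4, 5}

Answer: {-1, 0}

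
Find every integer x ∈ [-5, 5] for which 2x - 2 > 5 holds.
Holds for: {4, 5}
Fails for: {-5, -4, -3, -2, -1, 0, 1, 2, 3}

Answer: {4, 5}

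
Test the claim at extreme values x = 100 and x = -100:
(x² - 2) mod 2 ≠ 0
x = 100: LHS = (100² - 2) mod 2 = 9998 mod 2 = 0; 0 ≠ 0 — FAILS
x = -100: LHS = ((-100)² - 2) mod 2 = 9998 mod 2 = 0; 0 ≠ 0 — FAILS

Answer: No, fails for both x = 100 and x = -100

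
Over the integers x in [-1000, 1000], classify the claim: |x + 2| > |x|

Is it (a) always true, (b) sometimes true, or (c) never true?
Holds at x = 0: LHS = |0 + 2| = |2| = 2, RHS = |0| = 0; 2 > 0 — holds
Fails at x = -1: LHS = |(-1) + 2| = |1| = 1, RHS = |-1| = 1; 1 > 1 — FAILS
It is satisfied by some integers in the range but not all.

Answer: Sometimes true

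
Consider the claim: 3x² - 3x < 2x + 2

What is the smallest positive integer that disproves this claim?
Testing positive integers:
x = 1: LHS = 3·1² - 3·1 = 0, RHS = 2·1 + 2 = 4; 0 < 4 — holds
x = 2: LHS = 3·2² - 3·2 = 6, RHS = 2·2 + 2 = 6; 6 < 6 — FAILS  ← smallest positive counterexample

Answer: x = 2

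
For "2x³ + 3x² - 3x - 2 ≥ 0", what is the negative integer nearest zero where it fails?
Testing negative integers from -1 downward:
x = -1: LHS = 2·(-1)³ + 3·(-1)² - 3·(-1) - 2 = 2; 2 ≥ 0 — holds
x = -2: LHS = 2·(-2)³ + 3·(-2)² - 3·(-2) - 2 = 0; 0 ≥ 0 — holds
x = -3: LHS = 2·(-3)³ + 3·(-3)² - 3·(-3) - 2 = -20; -20 ≥ 0 — FAILS  ← closest negative counterexample to 0

Answer: x = -3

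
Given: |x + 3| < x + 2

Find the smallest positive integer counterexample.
Testing positive integers:
x = 1: LHS = |1 + 3| = |4| = 4, RHS = 1 + 2 = 3; 4 < 3 — FAILS  ← smallest positive counterexample

Answer: x = 1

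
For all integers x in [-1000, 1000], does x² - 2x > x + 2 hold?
The claim fails at x = 0:
x = 0: LHS = 0² - 2·0 = 0, RHS = 0 + 2 = 2; 0 > 2 — FAILS

Because a single integer refutes it, the statement is false.

Answer: False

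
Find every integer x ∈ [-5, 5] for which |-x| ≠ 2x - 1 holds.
Holds for: {-5, -4, -3, -2, -1, 0, 2, 3, 4, 5}
Fails for: {1}

Answer: {-5, -4, -3, -2, -1, 0, 2, 3, 4, 5}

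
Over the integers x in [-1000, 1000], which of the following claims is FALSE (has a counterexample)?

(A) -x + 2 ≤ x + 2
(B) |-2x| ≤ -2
(A) x = -1: LHS = -(-1) + 2 = 3, RHS = (-1) + 2 = 1; 3 ≤ 1 — FAILS
(B) x = 0: LHS = |-2·0| = |0| = 0; 0 ≤ -2 — FAILS

Answer: Both A and B are false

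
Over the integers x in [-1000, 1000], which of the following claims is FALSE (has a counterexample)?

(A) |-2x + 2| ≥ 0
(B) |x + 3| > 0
(A) An absolute value is never negative, so the left side is ≥ 0 for every x, while the right side is 0. Tightest case in [-1000, 1000] is x = 1:
x = 1: LHS = |-2·1 + 2| = |0| = 0; 0 ≥ 0 — holds
Hence LHS − RHS is never negative, i.e. LHS ≥ RHS throughout, so the relation holds for every integer in [-1000, 1000].

(B) x = -3: LHS = |(-3) + 3| = |0| = 0; 0 > 0 — FAILS

Only (B) has a counterexample.

Answer: B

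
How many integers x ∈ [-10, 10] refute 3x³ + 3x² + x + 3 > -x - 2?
Counterexamples in [-10, 10]: {-10, -9, -8, -7, -6, -5, -4, -3, -2}.

Counting them gives 9 values.

Answer: 9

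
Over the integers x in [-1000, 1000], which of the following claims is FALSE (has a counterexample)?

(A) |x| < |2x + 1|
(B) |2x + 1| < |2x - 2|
(A) x = -1: LHS = |-1| = 1, RHS = |2·(-1) + 1| = |-1| = 1; 1 < 1 — FAILS
(B) x = 1: LHS = |2·1 + 1| = |3| = 3, RHS = |2·1 - 2| = |0| = 0; 3 < 0 — FAILS

Answer: Both A and B are false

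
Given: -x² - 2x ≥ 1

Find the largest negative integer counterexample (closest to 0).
Testing negative integers from -1 downward:
x = -1: LHS = -(-1)² - 2·(-1) = 1; 1 ≥ 1 — holds
x = -2: LHS = -(-2)² - 2·(-2) = 0; 0 ≥ 1 — FAILS  ← closest negative counterexample to 0

Answer: x = -2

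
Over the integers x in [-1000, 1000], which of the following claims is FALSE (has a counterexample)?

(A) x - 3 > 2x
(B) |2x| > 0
(A) x = 0: LHS = 0 - 3 = -3, RHS = 2·0 = 0; -3 > 0 — FAILS
(B) x = 0: LHS = |2·0| = |0| = 0; 0 > 0 — FAILS

Answer: Both A and B are false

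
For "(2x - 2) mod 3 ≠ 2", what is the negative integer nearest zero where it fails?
Testing negative integers from -1 downward:
x = -1: LHS = (2·(-1) - 2) mod 3 = (-4) mod 3 = 2; 2 ≠ 2 — FAILS  ← closest negative counterexample to 0

Answer: x = -1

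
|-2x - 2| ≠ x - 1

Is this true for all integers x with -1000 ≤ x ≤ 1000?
Over all integers in [-1000, 1000], LHS − RHS is always positive; it is smallest at x = -1, where it equals 2:
x = -1: LHS = |-2·(-1) - 2| = |0| = 0, RHS = (-1) - 1 = -2; 0 ≠ -2 — holds
At the ends of the range:
x = -1000: LHS = |-2·(-1000) - 2| = |1998| = 1998, RHS = (-1000) - 1 = -1001; 1998 ≠ -1001 — holds
x = 1000: LHS = |-2·1000 - 2| = |-2002| = 2002, RHS = 1000 - 1 = 999; 2002 ≠ 999 — holds
Hence LHS − RHS is never 0, i.e. the two sides are never equal, so the relation holds for every integer in [-1000, 1000].

No counterexample exists.

Answer: True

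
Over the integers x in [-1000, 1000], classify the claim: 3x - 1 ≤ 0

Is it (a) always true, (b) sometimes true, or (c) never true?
Holds at x = 0: LHS = 3·0 - 1 = -1; -1 ≤ 0 — holds
Fails at x = 1: LHS = 3·1 - 1 = 2; 2 ≤ 0 — FAILS
It is satisfied by some integers in the range but not all.

Answer: Sometimes true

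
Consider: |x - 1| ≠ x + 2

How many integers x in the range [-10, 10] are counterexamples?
Track d = LHS − RHS over the integers in [-10, 10]. Equality would need d = 0, but d changes sign only between consecutive integers, jumping over 0:
x = -1: LHS = |(-1) - 1| = |-2| = 2, RHS = (-1) + 2 = 1; 2 ≠ 1 — holds  (d = 1)
x = 0: LHS = |0 - 1| = |-1| = 1, RHS = 0 + 2 = 2; 1 ≠ 2 — holds  (d = -1)
Away from these crossings d keeps a constant sign, and checking every integer in [-10, 10] confirms d ≠ 0 throughout. Hence the two sides are never equal, so the relation holds for every integer in [-10, 10].

No counterexample appears in that range.

Answer: 0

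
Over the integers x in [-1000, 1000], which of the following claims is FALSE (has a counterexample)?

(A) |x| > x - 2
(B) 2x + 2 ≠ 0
(A) Over all integers in [-1000, 1000], LHS − RHS is smallest at x = 0, where it equals 2:
x = 0: LHS = |0| = 0, RHS = 0 - 2 = -2; 0 > -2 — holds
At the ends of the range:
x = -1000: LHS = |-1000| = 1000, RHS = (-1000) - 2 = -1002; 1000 > -1002 — holds
x = 1000: LHS = |1000| = 1000, RHS = 1000 - 2 = 998; 1000 > 998 — holds
Hence LHS − RHS is never zero or negative, i.e. LHS > RHS throughout, so the relation holds for every integer in [-1000, 1000].

(B) x = -1: LHS = 2·(-1) + 2 = 0; 0 ≠ 0 — FAILS

Only (B) has a counterexample.

Answer: B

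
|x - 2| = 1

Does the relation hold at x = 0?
x = 0: LHS = |0 - 2| = |-2| = 2; 2 = 1 — FAILS

The relation fails at x = 0, so x = 0 is a counterexample.

Answer: No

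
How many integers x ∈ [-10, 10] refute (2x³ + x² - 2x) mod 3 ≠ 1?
Counterexamples in [-10, 10]: {-10, -8, -7, -5, -4, -2, -1, 1, 2, 4, 5, 7, 8, 10}.

Counting them gives 14 values.

Answer: 14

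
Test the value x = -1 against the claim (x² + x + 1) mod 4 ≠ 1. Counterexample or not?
Substitute x = -1 into the relation:
x = -1: LHS = ((-1)² + (-1) + 1) mod 4 = 1 mod 4 = 1; 1 ≠ 1 — FAILS

Since the claim fails at x = -1, this value is a counterexample.

Answer: Yes, x = -1 is a counterexample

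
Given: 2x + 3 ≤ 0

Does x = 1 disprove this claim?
Substitute x = 1 into the relation:
x = 1: LHS = 2·1 + 3 = 5; 5 ≤ 0 — FAILS

Since the claim fails at x = 1, this value is a counterexample.

Answer: Yes, x = 1 is a counterexample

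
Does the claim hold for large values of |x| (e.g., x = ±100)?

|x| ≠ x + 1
x = 100: LHS = |100| = 100, RHS = 100 + 1 = 101; 100 ≠ 101 — holds
x = -100: LHS = |-100| = 100, RHS = (-100) + 1 = -99; 100 ≠ -99 — holds

Answer: Yes, holds for both x = 100 and x = -100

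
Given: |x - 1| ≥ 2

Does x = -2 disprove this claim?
Substitute x = -2 into the relation:
x = -2: LHS = |(-2) - 1| = |-3| = 3; 3 ≥ 2 — holds

The claim holds here, so x = -2 is not a counterexample. (A counterexample exists elsewhere, e.g. x = 0.)

Answer: No, x = -2 is not a counterexample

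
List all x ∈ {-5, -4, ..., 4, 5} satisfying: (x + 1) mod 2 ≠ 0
Holds for: {-4, -2, 0, 2, 4}
Fails for: {-5, -3, -1, 1, 3, 5}

Answer: {-4, -2, 0, 2, 4}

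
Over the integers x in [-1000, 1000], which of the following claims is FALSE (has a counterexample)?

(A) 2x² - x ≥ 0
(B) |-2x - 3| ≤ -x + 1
(A) Over all integers in [-1000, 1000], LHS − RHS is smallest at x = 0, where it equals 0:
x = 0: LHS = 2·0² - 0 = 0; 0 ≥ 0 — holds
At the ends of the range:
x = -1000: LHS = 2·(-1000)² - (-1000) = 2001000; 2001000 ≥ 0 — holds
x = 1000: LHS = 2·1000² - 1000 = 1999000; 1999000 ≥ 0 — holds
Hence LHS − RHS is never negative, i.e. LHS ≥ RHS throughout, so the relation holds for every integer in [-1000, 1000].

(B) x = 0: LHS = |-2·0 - 3| = |-3| = 3, RHS = -0 + 1 = 1; 3 ≤ 1 — FAILS

Only (B) has a counterexample.

Answer: B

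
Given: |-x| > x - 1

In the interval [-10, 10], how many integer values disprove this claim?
Over all integers in [-10, 10], LHS − RHS is smallest at x = 0, where it equals 1:
x = 0: LHS = |-0| = |0| = 0, RHS = 0 - 1 = -1; 0 > -1 — holds
At the ends of the range:
x = -10: LHS = |-(-10)| = |10| = 10, RHS = (-10) - 1 = -11; 10 > -11 — holds
x = 10: LHS = |-10| = 10, RHS = 10 - 1 = 9; 10 > 9 — holds
Hence LHS − RHS is never zero or negative, i.e. LHS > RHS throughout, so the relation holds for every integer in [-10, 10].

No counterexample appears in that range.

Answer: 0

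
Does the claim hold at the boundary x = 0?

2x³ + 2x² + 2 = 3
x = 0: LHS = 2·0³ + 2·0² + 2 = 2; 2 = 3 — FAILS

The relation fails at x = 0, so x = 0 is a counterexample.

Answer: No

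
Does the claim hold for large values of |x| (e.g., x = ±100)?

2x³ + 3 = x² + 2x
x = 100: LHS = 2·100³ + 3 = 2000003, RHS = 100² + 2·100 = 10200; 2000003 = 10200 — FAILS
x = -100: LHS = 2·(-100)³ + 3 = -1999997, RHS = (-100)² + 2·(-100) = 9800; -1999997 = 9800 — FAILS

Answer: No, fails for both x = 100 and x = -100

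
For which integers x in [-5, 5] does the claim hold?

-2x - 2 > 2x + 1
Holds for: {-5, -4, -3, -2, -1}
Fails for: {0, 1, 2, 3, 4, 5}

Answer: {-5, -4, -3, -2, -1}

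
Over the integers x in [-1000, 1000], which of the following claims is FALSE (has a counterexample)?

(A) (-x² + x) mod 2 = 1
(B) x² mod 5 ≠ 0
(A) x = 0: LHS = (-0² + 0) mod 2 = 0 mod 2 = 0; 0 = 1 — FAILS
(B) x = 0: LHS = (0²) mod 5 = 0 mod 5 = 0; 0 ≠ 0 — FAILS

Answer: Both A and B are false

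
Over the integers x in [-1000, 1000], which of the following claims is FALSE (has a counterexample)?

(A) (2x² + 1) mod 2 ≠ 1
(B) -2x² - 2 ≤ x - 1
(A) x = 0: LHS = (2·0² + 1) mod 2 = 1 mod 2 = 1; 1 ≠ 1 — FAILS

(B) Over all integers in [-1000, 1000], LHS − RHS is largest at x = 0, where it equals -1:
x = 0: LHS = -2·0² - 2 = -2, RHS = 0 - 1 = -1; -2 ≤ -1 — holds
At the ends of the range:
x = -1000: LHS = -2·(-1000)² - 2 = -2000002, RHS = (-1000) - 1 = -1001; -2000002 ≤ -1001 — holds
x = 1000: LHS = -2·1000² - 2 = -2000002, RHS = 1000 - 1 = 999; -2000002 ≤ 999 — holds
Hence LHS − RHS is never positive, i.e. LHS ≤ RHS throughout, so the relation holds for every integer in [-1000, 1000].

Only (A) has a counterexample.

Answer: A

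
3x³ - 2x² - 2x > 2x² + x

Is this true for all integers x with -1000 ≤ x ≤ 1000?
The claim fails at x = 0:
x = 0: LHS = 3·0³ - 2·0² - 2·0 = 0, RHS = 2·0² + 0 = 0; 0 > 0 — FAILS

Because a single integer refutes it, the statement is false.

Answer: False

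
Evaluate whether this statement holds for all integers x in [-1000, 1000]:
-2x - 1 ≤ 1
The claim fails at x = -2:
x = -2: LHS = -2·(-2) - 1 = 3; 3 ≤ 1 — FAILS

Because a single integer refutes it, the statement is false.

Answer: False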